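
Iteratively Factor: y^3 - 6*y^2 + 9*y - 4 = (y - 4)*(y^2 - 2*y + 1) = (y - 4)*(y - 1)*(y - 1)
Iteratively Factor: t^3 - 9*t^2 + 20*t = (t)*(t^2 - 9*t + 20) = t*(t - 4)*(t - 5)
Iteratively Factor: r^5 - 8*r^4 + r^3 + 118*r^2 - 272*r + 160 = (r + 4)*(r^4 - 12*r^3 + 49*r^2 - 78*r + 40) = (r - 1)*(r + 4)*(r^3 - 11*r^2 + 38*r - 40) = (r - 2)*(r - 1)*(r + 4)*(r^2 - 9*r + 20) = (r - 4)*(r - 2)*(r - 1)*(r + 4)*(r - 5)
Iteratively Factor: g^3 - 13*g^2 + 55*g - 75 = (g - 5)*(g^2 - 8*g + 15) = (g - 5)*(g - 3)*(g - 5)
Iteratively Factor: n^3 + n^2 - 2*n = (n - 1)*(n^2 + 2*n) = (n - 1)*(n + 2)*(n)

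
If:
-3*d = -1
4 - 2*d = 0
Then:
No Solution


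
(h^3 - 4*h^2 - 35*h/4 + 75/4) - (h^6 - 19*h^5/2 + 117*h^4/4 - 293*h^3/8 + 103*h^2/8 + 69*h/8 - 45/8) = -h^6 + 19*h^5/2 - 117*h^4/4 + 301*h^3/8 - 135*h^2/8 - 139*h/8 + 195/8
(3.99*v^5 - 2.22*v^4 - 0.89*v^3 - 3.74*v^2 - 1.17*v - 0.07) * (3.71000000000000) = 14.8029*v^5 - 8.2362*v^4 - 3.3019*v^3 - 13.8754*v^2 - 4.3407*v - 0.2597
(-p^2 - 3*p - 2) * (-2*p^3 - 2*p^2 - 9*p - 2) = 2*p^5 + 8*p^4 + 19*p^3 + 33*p^2 + 24*p + 4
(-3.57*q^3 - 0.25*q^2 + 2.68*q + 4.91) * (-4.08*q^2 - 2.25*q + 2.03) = 14.5656*q^5 + 9.0525*q^4 - 17.619*q^3 - 26.5703*q^2 - 5.6071*q + 9.9673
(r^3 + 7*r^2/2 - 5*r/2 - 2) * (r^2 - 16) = r^5 + 7*r^4/2 - 37*r^3/2 - 58*r^2 + 40*r + 32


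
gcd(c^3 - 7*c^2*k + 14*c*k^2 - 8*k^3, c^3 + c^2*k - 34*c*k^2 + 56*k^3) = c^2 - 6*c*k + 8*k^2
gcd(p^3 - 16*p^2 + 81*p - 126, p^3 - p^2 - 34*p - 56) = p - 7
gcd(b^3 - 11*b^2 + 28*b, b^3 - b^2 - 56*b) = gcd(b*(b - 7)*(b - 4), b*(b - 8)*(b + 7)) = b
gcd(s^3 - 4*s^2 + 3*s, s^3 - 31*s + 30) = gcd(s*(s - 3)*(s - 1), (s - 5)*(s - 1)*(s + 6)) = s - 1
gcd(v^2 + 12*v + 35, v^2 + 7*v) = v + 7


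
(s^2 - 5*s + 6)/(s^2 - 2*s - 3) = (s - 2)/(s + 1)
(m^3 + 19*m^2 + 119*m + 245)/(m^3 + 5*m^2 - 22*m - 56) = (m^2 + 12*m + 35)/(m^2 - 2*m - 8)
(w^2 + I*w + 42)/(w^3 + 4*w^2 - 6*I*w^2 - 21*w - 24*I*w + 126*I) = (w + 7*I)/(w^2 + 4*w - 21)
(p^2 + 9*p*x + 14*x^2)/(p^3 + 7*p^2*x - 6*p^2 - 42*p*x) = (p + 2*x)/(p*(p - 6))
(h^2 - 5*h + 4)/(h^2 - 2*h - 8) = (h - 1)/(h + 2)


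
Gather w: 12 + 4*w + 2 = 4*w + 14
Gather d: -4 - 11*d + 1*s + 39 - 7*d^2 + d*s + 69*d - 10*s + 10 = -7*d^2 + d*(s + 58) - 9*s + 45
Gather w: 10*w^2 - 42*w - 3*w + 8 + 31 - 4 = 10*w^2 - 45*w + 35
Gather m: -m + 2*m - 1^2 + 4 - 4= m - 1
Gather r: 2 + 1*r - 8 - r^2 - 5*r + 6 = -r^2 - 4*r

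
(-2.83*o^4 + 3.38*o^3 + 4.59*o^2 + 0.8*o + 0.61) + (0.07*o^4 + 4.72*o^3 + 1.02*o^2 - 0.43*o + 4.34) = -2.76*o^4 + 8.1*o^3 + 5.61*o^2 + 0.37*o + 4.95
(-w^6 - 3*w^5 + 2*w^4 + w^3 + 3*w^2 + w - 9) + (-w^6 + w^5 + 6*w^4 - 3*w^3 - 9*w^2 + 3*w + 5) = -2*w^6 - 2*w^5 + 8*w^4 - 2*w^3 - 6*w^2 + 4*w - 4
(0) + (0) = 0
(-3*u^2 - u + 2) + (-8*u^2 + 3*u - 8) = -11*u^2 + 2*u - 6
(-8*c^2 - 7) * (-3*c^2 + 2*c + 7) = 24*c^4 - 16*c^3 - 35*c^2 - 14*c - 49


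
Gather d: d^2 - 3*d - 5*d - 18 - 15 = d^2 - 8*d - 33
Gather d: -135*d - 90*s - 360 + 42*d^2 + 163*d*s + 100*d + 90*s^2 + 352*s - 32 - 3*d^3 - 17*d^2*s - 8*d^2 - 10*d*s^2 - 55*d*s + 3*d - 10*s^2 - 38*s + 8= -3*d^3 + d^2*(34 - 17*s) + d*(-10*s^2 + 108*s - 32) + 80*s^2 + 224*s - 384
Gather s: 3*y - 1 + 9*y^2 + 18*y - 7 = 9*y^2 + 21*y - 8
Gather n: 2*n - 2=2*n - 2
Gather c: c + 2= c + 2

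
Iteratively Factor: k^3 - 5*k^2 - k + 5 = (k - 5)*(k^2 - 1) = (k - 5)*(k - 1)*(k + 1)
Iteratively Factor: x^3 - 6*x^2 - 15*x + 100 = (x - 5)*(x^2 - x - 20) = (x - 5)*(x + 4)*(x - 5)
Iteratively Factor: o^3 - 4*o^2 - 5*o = (o - 5)*(o^2 + o) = (o - 5)*(o + 1)*(o)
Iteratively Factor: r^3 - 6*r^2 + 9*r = (r)*(r^2 - 6*r + 9) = r*(r - 3)*(r - 3)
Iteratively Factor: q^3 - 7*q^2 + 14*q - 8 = (q - 4)*(q^2 - 3*q + 2) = (q - 4)*(q - 2)*(q - 1)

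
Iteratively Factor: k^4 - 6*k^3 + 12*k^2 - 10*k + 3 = (k - 1)*(k^3 - 5*k^2 + 7*k - 3) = (k - 1)^2*(k^2 - 4*k + 3) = (k - 3)*(k - 1)^2*(k - 1)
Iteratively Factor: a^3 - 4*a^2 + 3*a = (a)*(a^2 - 4*a + 3) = a*(a - 3)*(a - 1)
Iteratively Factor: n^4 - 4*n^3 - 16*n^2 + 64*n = (n - 4)*(n^3 - 16*n) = (n - 4)*(n + 4)*(n^2 - 4*n) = (n - 4)^2*(n + 4)*(n)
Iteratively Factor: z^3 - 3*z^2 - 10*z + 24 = (z + 3)*(z^2 - 6*z + 8) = (z - 2)*(z + 3)*(z - 4)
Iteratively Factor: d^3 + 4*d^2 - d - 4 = (d + 1)*(d^2 + 3*d - 4) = (d + 1)*(d + 4)*(d - 1)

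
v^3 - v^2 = v^2*(v - 1)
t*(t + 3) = t^2 + 3*t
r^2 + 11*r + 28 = (r + 4)*(r + 7)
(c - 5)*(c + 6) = c^2 + c - 30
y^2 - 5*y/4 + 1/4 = (y - 1)*(y - 1/4)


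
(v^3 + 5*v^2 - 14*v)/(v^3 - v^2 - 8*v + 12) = v*(v + 7)/(v^2 + v - 6)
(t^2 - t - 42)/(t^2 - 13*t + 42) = (t + 6)/(t - 6)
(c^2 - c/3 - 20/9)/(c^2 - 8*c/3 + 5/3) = (c + 4/3)/(c - 1)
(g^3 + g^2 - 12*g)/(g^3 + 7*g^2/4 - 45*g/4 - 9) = 4*g/(4*g + 3)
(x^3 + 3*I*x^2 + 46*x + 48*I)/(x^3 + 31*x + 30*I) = (x + 8*I)/(x + 5*I)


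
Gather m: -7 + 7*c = 7*c - 7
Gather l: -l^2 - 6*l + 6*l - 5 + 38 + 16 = 49 - l^2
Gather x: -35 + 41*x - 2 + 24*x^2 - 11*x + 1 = 24*x^2 + 30*x - 36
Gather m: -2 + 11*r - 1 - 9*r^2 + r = -9*r^2 + 12*r - 3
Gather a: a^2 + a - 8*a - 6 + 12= a^2 - 7*a + 6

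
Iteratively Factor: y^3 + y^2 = (y)*(y^2 + y) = y^2*(y + 1)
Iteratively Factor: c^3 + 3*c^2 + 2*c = (c + 2)*(c^2 + c) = c*(c + 2)*(c + 1)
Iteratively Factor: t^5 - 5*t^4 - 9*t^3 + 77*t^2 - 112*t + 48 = (t - 1)*(t^4 - 4*t^3 - 13*t^2 + 64*t - 48) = (t - 1)^2*(t^3 - 3*t^2 - 16*t + 48) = (t - 3)*(t - 1)^2*(t^2 - 16) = (t - 4)*(t - 3)*(t - 1)^2*(t + 4)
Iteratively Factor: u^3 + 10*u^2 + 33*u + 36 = (u + 4)*(u^2 + 6*u + 9) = (u + 3)*(u + 4)*(u + 3)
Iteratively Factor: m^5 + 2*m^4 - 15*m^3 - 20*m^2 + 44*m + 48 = (m + 4)*(m^4 - 2*m^3 - 7*m^2 + 8*m + 12) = (m + 2)*(m + 4)*(m^3 - 4*m^2 + m + 6) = (m - 3)*(m + 2)*(m + 4)*(m^2 - m - 2) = (m - 3)*(m + 1)*(m + 2)*(m + 4)*(m - 2)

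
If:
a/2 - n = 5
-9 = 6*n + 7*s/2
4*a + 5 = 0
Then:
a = -5/4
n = -45/8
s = 99/14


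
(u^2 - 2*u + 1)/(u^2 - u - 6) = (-u^2 + 2*u - 1)/(-u^2 + u + 6)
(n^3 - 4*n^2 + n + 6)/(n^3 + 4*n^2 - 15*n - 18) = (n - 2)/(n + 6)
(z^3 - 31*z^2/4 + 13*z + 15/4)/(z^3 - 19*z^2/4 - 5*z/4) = (z - 3)/z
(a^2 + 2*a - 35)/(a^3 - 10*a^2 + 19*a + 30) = (a + 7)/(a^2 - 5*a - 6)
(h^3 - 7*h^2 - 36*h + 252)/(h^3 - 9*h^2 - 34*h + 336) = (h - 6)/(h - 8)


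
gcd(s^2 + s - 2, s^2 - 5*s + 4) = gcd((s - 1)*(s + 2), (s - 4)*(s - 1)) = s - 1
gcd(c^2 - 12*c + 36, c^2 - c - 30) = c - 6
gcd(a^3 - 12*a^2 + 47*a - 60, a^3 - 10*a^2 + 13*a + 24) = a - 3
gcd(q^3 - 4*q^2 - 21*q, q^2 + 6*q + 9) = q + 3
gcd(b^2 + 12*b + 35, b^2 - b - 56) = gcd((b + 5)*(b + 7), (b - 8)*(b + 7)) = b + 7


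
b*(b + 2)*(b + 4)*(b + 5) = b^4 + 11*b^3 + 38*b^2 + 40*b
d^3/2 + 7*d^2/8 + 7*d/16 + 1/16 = (d/2 + 1/2)*(d + 1/4)*(d + 1/2)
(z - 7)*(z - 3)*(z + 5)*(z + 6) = z^4 + z^3 - 59*z^2 - 69*z + 630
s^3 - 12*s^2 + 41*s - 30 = (s - 6)*(s - 5)*(s - 1)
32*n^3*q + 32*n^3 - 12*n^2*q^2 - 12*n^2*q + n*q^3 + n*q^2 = (-8*n + q)*(-4*n + q)*(n*q + n)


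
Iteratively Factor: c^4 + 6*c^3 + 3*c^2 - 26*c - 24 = (c + 1)*(c^3 + 5*c^2 - 2*c - 24) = (c + 1)*(c + 4)*(c^2 + c - 6) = (c - 2)*(c + 1)*(c + 4)*(c + 3)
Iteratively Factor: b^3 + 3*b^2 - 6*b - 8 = (b + 4)*(b^2 - b - 2) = (b + 1)*(b + 4)*(b - 2)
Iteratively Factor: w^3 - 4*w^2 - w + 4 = (w - 1)*(w^2 - 3*w - 4) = (w - 4)*(w - 1)*(w + 1)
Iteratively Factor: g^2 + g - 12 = (g - 3)*(g + 4)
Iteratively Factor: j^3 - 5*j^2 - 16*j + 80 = (j - 5)*(j^2 - 16) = (j - 5)*(j + 4)*(j - 4)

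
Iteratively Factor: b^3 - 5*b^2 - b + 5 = (b + 1)*(b^2 - 6*b + 5) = (b - 1)*(b + 1)*(b - 5)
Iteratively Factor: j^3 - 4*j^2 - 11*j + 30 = (j - 2)*(j^2 - 2*j - 15) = (j - 5)*(j - 2)*(j + 3)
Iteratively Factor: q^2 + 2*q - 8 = (q + 4)*(q - 2)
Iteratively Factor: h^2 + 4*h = (h)*(h + 4)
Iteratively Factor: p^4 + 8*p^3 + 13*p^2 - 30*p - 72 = (p + 3)*(p^3 + 5*p^2 - 2*p - 24) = (p + 3)^2*(p^2 + 2*p - 8) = (p + 3)^2*(p + 4)*(p - 2)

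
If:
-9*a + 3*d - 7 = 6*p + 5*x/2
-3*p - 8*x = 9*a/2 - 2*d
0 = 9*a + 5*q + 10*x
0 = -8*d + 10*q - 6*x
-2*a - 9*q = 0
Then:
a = -2520/3947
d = -791/3947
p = -6146/11841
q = 560/3947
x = 1988/3947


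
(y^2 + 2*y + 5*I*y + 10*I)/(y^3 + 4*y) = (y^2 + y*(2 + 5*I) + 10*I)/(y*(y^2 + 4))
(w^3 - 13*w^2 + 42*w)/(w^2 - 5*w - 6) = w*(w - 7)/(w + 1)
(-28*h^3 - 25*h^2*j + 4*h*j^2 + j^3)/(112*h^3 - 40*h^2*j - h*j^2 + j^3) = (-h - j)/(4*h - j)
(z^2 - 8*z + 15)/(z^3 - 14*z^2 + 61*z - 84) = (z - 5)/(z^2 - 11*z + 28)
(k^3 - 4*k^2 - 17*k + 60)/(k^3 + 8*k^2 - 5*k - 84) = (k - 5)/(k + 7)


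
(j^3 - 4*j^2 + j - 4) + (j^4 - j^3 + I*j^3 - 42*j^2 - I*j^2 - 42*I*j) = j^4 + I*j^3 - 46*j^2 - I*j^2 + j - 42*I*j - 4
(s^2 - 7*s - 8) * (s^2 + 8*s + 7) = s^4 + s^3 - 57*s^2 - 113*s - 56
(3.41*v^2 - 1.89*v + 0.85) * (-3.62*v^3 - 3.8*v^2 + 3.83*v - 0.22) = -12.3442*v^5 - 6.1162*v^4 + 17.1653*v^3 - 11.2189*v^2 + 3.6713*v - 0.187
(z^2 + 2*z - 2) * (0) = 0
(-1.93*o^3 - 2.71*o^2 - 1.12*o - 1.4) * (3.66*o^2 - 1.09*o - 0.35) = -7.0638*o^5 - 7.8149*o^4 - 0.469800000000001*o^3 - 2.9547*o^2 + 1.918*o + 0.49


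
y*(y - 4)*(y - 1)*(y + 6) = y^4 + y^3 - 26*y^2 + 24*y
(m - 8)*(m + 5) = m^2 - 3*m - 40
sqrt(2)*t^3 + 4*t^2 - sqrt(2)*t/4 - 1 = (t - 1/2)*(t + 2*sqrt(2))*(sqrt(2)*t + sqrt(2)/2)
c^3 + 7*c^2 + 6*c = c*(c + 1)*(c + 6)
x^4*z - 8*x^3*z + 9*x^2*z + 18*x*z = x*(x - 6)*(x - 3)*(x*z + z)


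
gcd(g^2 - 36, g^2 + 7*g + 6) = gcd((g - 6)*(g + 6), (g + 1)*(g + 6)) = g + 6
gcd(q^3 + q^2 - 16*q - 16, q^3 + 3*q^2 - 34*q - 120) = q + 4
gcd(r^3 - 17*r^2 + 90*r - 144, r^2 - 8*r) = r - 8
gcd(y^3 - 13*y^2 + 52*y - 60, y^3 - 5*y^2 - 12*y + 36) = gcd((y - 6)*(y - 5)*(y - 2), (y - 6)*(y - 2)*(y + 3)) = y^2 - 8*y + 12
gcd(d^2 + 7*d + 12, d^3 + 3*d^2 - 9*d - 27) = d + 3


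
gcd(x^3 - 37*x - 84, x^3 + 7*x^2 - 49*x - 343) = x - 7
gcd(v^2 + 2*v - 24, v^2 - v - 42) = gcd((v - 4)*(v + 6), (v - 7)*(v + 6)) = v + 6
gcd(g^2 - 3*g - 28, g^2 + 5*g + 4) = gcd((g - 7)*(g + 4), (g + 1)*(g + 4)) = g + 4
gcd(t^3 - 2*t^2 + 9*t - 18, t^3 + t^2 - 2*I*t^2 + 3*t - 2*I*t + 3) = t - 3*I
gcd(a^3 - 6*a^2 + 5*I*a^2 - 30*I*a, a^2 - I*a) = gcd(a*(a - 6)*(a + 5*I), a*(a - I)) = a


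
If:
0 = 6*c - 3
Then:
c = 1/2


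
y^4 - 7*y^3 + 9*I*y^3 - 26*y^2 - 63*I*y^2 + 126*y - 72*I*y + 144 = (y - 8)*(y + 1)*(y + 3*I)*(y + 6*I)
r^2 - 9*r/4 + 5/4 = (r - 5/4)*(r - 1)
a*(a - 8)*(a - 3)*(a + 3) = a^4 - 8*a^3 - 9*a^2 + 72*a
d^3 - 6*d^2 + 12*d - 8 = (d - 2)^3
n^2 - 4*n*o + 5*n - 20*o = (n + 5)*(n - 4*o)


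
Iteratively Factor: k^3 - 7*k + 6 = (k + 3)*(k^2 - 3*k + 2) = (k - 1)*(k + 3)*(k - 2)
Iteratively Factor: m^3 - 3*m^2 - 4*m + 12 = (m + 2)*(m^2 - 5*m + 6) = (m - 3)*(m + 2)*(m - 2)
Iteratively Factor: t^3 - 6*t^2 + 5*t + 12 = (t - 4)*(t^2 - 2*t - 3) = (t - 4)*(t + 1)*(t - 3)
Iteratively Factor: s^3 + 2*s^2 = (s)*(s^2 + 2*s) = s^2*(s + 2)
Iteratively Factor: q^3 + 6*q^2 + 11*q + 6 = (q + 2)*(q^2 + 4*q + 3) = (q + 2)*(q + 3)*(q + 1)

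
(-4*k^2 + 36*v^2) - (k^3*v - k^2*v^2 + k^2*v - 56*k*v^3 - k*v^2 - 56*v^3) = -k^3*v + k^2*v^2 - k^2*v - 4*k^2 + 56*k*v^3 + k*v^2 + 56*v^3 + 36*v^2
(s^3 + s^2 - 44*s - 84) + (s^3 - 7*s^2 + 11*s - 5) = 2*s^3 - 6*s^2 - 33*s - 89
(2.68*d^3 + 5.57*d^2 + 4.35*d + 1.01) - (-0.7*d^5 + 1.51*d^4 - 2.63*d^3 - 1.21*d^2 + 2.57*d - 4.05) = 0.7*d^5 - 1.51*d^4 + 5.31*d^3 + 6.78*d^2 + 1.78*d + 5.06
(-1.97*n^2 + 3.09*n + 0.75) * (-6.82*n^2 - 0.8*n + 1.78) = 13.4354*n^4 - 19.4978*n^3 - 11.0936*n^2 + 4.9002*n + 1.335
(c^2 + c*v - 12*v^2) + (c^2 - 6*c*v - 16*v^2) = 2*c^2 - 5*c*v - 28*v^2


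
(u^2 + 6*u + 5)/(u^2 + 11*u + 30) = (u + 1)/(u + 6)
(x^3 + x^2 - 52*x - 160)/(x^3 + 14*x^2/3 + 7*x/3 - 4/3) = 3*(x^2 - 3*x - 40)/(3*x^2 + 2*x - 1)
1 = 1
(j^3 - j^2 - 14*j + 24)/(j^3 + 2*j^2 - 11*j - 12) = (j - 2)/(j + 1)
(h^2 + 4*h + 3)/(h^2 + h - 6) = (h + 1)/(h - 2)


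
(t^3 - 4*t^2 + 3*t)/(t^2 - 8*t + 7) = t*(t - 3)/(t - 7)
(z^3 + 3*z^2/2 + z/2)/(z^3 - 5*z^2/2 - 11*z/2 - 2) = z/(z - 4)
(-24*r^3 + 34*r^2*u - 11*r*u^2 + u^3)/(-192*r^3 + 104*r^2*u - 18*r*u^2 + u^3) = (r - u)/(8*r - u)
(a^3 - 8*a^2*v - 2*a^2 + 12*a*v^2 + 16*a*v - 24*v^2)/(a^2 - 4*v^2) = (a^2 - 6*a*v - 2*a + 12*v)/(a + 2*v)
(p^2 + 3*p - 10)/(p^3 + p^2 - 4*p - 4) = (p + 5)/(p^2 + 3*p + 2)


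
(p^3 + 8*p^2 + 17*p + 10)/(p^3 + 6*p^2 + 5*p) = (p + 2)/p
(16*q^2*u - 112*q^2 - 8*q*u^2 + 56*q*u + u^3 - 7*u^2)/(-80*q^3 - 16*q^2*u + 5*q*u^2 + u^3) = (-4*q*u + 28*q + u^2 - 7*u)/(20*q^2 + 9*q*u + u^2)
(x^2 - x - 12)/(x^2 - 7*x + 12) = (x + 3)/(x - 3)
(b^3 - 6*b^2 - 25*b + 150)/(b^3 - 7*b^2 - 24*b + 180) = (b - 5)/(b - 6)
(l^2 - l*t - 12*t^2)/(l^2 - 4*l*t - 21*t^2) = (-l + 4*t)/(-l + 7*t)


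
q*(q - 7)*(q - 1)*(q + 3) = q^4 - 5*q^3 - 17*q^2 + 21*q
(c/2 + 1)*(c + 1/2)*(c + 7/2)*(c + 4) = c^4/2 + 5*c^3 + 135*c^2/8 + 85*c/4 + 7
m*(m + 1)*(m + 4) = m^3 + 5*m^2 + 4*m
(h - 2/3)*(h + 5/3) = h^2 + h - 10/9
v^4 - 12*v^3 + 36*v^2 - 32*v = v*(v - 8)*(v - 2)^2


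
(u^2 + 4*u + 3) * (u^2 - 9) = u^4 + 4*u^3 - 6*u^2 - 36*u - 27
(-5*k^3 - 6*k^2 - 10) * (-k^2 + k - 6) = 5*k^5 + k^4 + 24*k^3 + 46*k^2 - 10*k + 60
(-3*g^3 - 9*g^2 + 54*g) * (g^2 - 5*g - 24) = -3*g^5 + 6*g^4 + 171*g^3 - 54*g^2 - 1296*g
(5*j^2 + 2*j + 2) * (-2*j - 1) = -10*j^3 - 9*j^2 - 6*j - 2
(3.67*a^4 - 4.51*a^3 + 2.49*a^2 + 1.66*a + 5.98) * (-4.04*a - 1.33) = -14.8268*a^5 + 13.3393*a^4 - 4.0613*a^3 - 10.0181*a^2 - 26.367*a - 7.9534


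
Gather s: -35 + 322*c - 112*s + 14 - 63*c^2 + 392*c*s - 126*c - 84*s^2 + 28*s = -63*c^2 + 196*c - 84*s^2 + s*(392*c - 84) - 21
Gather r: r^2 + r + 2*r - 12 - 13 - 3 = r^2 + 3*r - 28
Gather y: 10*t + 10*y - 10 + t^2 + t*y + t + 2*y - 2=t^2 + 11*t + y*(t + 12) - 12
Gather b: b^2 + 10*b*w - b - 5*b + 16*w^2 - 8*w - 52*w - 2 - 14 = b^2 + b*(10*w - 6) + 16*w^2 - 60*w - 16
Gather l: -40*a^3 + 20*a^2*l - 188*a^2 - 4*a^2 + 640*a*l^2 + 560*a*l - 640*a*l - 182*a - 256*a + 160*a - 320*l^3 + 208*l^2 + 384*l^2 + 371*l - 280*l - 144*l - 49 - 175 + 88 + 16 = -40*a^3 - 192*a^2 - 278*a - 320*l^3 + l^2*(640*a + 592) + l*(20*a^2 - 80*a - 53) - 120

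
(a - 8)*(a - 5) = a^2 - 13*a + 40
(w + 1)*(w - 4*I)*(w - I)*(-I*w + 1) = -I*w^4 - 4*w^3 - I*w^3 - 4*w^2 - I*w^2 - 4*w - I*w - 4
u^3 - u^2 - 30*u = u*(u - 6)*(u + 5)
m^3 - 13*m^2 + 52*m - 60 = (m - 6)*(m - 5)*(m - 2)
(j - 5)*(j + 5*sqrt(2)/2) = j^2 - 5*j + 5*sqrt(2)*j/2 - 25*sqrt(2)/2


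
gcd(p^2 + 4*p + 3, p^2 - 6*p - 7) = p + 1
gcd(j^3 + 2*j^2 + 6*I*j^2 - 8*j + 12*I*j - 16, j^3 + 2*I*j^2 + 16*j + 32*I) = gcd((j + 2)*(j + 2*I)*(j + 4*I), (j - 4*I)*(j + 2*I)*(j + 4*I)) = j^2 + 6*I*j - 8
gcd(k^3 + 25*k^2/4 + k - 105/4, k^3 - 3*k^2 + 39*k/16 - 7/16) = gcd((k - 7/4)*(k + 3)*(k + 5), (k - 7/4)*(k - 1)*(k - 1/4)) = k - 7/4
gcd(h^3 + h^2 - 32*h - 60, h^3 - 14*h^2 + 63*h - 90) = h - 6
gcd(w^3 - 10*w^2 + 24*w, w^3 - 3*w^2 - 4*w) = w^2 - 4*w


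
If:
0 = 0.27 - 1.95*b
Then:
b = 0.14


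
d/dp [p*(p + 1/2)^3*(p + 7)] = 5*p^4 + 34*p^3 + 135*p^2/4 + 43*p/4 + 7/8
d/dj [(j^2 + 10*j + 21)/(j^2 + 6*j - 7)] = -4/(j^2 - 2*j + 1)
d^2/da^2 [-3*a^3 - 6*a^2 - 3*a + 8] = -18*a - 12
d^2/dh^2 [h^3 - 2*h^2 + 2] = 6*h - 4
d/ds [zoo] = 0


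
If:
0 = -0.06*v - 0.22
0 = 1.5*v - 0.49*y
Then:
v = -3.67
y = -11.22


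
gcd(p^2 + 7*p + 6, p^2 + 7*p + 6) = p^2 + 7*p + 6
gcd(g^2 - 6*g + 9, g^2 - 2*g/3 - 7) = g - 3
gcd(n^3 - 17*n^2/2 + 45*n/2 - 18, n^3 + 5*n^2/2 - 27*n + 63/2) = n^2 - 9*n/2 + 9/2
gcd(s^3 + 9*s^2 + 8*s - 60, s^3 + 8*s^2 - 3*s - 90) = s^2 + 11*s + 30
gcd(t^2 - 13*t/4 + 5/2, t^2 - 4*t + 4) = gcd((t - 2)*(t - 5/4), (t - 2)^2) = t - 2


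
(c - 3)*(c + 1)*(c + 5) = c^3 + 3*c^2 - 13*c - 15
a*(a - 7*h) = a^2 - 7*a*h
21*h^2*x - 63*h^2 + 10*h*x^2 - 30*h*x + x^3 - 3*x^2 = (3*h + x)*(7*h + x)*(x - 3)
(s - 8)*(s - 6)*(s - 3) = s^3 - 17*s^2 + 90*s - 144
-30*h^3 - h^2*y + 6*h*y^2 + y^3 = (-2*h + y)*(3*h + y)*(5*h + y)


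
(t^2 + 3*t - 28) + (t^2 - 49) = 2*t^2 + 3*t - 77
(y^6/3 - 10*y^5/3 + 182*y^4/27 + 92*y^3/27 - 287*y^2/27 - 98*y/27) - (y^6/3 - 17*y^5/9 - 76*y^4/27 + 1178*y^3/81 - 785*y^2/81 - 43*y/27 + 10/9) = -13*y^5/9 + 86*y^4/9 - 902*y^3/81 - 76*y^2/81 - 55*y/27 - 10/9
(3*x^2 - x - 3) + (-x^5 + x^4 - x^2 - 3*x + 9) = -x^5 + x^4 + 2*x^2 - 4*x + 6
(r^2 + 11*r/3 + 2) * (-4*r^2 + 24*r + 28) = -4*r^4 + 28*r^3/3 + 108*r^2 + 452*r/3 + 56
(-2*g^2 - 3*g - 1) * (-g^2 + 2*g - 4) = 2*g^4 - g^3 + 3*g^2 + 10*g + 4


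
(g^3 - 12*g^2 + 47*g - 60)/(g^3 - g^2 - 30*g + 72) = (g - 5)/(g + 6)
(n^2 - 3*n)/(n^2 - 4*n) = (n - 3)/(n - 4)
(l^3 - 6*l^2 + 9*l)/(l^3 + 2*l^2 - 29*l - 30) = l*(l^2 - 6*l + 9)/(l^3 + 2*l^2 - 29*l - 30)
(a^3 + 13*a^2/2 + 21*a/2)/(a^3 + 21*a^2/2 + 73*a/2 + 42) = a/(a + 4)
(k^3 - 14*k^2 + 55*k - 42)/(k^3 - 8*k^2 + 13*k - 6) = (k - 7)/(k - 1)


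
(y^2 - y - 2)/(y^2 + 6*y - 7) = (y^2 - y - 2)/(y^2 + 6*y - 7)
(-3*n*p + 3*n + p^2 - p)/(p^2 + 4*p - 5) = (-3*n + p)/(p + 5)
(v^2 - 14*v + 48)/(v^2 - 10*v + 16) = (v - 6)/(v - 2)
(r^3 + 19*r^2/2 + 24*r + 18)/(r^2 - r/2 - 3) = (r^2 + 8*r + 12)/(r - 2)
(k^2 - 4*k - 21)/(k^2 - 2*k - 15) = (k - 7)/(k - 5)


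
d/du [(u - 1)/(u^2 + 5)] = (u^2 - 2*u*(u - 1) + 5)/(u^2 + 5)^2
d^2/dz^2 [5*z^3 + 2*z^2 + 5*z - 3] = 30*z + 4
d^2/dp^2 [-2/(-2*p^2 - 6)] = 6*(p^2 - 1)/(p^2 + 3)^3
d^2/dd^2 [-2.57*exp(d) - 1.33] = -2.57*exp(d)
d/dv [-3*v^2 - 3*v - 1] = -6*v - 3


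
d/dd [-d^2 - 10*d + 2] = -2*d - 10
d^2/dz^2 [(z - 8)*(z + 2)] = 2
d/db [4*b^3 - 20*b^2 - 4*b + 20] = 12*b^2 - 40*b - 4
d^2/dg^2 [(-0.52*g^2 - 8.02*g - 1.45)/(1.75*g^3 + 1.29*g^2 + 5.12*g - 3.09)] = (-3.185*g^6 - 147.3675*g^5 - 133.9632*g^4 + 32.154628*g^3 - 625.284102*g^2 - 296.318142*g - 351.277106)/(5.359375*g^9 + 11.851875*g^8 + 55.776525*g^7 + 43.107714*g^6 + 121.332126*g^5 - 80.094879*g^4 + 61.892261*g^3 - 206.056341*g^2 + 146.658816*g - 29.503629)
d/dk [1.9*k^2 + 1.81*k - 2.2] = 3.8*k + 1.81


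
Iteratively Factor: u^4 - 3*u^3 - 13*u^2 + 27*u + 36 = (u - 4)*(u^3 + u^2 - 9*u - 9) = (u - 4)*(u - 3)*(u^2 + 4*u + 3) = (u - 4)*(u - 3)*(u + 3)*(u + 1)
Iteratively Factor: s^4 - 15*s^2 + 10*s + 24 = (s + 4)*(s^3 - 4*s^2 + s + 6) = (s - 2)*(s + 4)*(s^2 - 2*s - 3) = (s - 3)*(s - 2)*(s + 4)*(s + 1)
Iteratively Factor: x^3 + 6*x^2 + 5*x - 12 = (x + 3)*(x^2 + 3*x - 4) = (x - 1)*(x + 3)*(x + 4)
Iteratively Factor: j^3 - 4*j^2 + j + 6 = (j - 3)*(j^2 - j - 2) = (j - 3)*(j + 1)*(j - 2)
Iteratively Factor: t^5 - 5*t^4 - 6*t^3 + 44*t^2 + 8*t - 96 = (t - 2)*(t^4 - 3*t^3 - 12*t^2 + 20*t + 48) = (t - 2)*(t + 2)*(t^3 - 5*t^2 - 2*t + 24) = (t - 2)*(t + 2)^2*(t^2 - 7*t + 12) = (t - 4)*(t - 2)*(t + 2)^2*(t - 3)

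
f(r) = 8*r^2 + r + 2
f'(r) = 16*r + 1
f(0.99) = 10.83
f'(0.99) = 16.84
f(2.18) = 42.20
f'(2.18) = 35.88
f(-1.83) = 26.96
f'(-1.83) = -28.28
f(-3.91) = 120.39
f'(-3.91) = -61.56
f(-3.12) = 76.76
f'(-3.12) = -48.92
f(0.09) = 2.15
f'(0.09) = 2.44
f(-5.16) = 209.84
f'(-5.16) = -81.56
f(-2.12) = 35.84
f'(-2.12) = -32.92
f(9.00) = 659.00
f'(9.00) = 145.00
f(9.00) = 659.00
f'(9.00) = 145.00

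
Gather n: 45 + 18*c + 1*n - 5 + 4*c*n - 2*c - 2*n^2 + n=16*c - 2*n^2 + n*(4*c + 2) + 40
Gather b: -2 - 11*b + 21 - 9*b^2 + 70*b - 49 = -9*b^2 + 59*b - 30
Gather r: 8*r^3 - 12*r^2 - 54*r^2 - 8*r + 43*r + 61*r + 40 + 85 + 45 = 8*r^3 - 66*r^2 + 96*r + 170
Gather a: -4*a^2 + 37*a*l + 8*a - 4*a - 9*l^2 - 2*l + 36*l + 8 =-4*a^2 + a*(37*l + 4) - 9*l^2 + 34*l + 8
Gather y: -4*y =-4*y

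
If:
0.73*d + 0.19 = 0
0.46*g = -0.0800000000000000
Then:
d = -0.26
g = -0.17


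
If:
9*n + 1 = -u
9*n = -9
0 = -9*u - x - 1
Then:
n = -1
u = 8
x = -73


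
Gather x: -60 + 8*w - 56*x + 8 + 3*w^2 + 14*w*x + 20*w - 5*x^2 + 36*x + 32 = 3*w^2 + 28*w - 5*x^2 + x*(14*w - 20) - 20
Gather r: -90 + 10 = -80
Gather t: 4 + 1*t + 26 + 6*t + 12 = 7*t + 42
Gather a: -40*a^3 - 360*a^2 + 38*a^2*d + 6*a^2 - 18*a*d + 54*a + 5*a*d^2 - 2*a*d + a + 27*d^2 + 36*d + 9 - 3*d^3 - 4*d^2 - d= -40*a^3 + a^2*(38*d - 354) + a*(5*d^2 - 20*d + 55) - 3*d^3 + 23*d^2 + 35*d + 9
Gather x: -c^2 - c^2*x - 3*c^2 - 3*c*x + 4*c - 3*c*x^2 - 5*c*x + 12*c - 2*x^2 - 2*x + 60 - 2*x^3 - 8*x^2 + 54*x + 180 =-4*c^2 + 16*c - 2*x^3 + x^2*(-3*c - 10) + x*(-c^2 - 8*c + 52) + 240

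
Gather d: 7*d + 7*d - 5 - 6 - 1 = 14*d - 12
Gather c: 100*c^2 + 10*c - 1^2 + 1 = 100*c^2 + 10*c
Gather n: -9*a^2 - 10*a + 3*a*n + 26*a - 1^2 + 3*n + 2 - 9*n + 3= -9*a^2 + 16*a + n*(3*a - 6) + 4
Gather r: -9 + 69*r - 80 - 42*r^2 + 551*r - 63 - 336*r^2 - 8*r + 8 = -378*r^2 + 612*r - 144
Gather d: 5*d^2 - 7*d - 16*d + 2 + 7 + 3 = 5*d^2 - 23*d + 12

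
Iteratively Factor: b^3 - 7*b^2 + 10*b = (b - 5)*(b^2 - 2*b) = b*(b - 5)*(b - 2)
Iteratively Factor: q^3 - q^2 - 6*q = (q)*(q^2 - q - 6) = q*(q - 3)*(q + 2)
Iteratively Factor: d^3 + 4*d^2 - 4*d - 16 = (d + 2)*(d^2 + 2*d - 8) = (d + 2)*(d + 4)*(d - 2)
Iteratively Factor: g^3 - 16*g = (g + 4)*(g^2 - 4*g) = (g - 4)*(g + 4)*(g)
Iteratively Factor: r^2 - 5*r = (r)*(r - 5)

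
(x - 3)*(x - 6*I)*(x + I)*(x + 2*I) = x^4 - 3*x^3 - 3*I*x^3 + 16*x^2 + 9*I*x^2 - 48*x + 12*I*x - 36*I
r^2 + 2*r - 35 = (r - 5)*(r + 7)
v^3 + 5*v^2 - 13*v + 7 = (v - 1)^2*(v + 7)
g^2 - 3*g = g*(g - 3)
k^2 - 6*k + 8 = (k - 4)*(k - 2)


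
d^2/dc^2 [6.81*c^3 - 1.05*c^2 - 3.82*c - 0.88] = 40.86*c - 2.1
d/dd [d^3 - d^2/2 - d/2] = 3*d^2 - d - 1/2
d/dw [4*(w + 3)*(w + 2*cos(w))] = 4*w - 4*(w + 3)*(2*sin(w) - 1) + 8*cos(w)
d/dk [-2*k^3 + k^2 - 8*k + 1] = -6*k^2 + 2*k - 8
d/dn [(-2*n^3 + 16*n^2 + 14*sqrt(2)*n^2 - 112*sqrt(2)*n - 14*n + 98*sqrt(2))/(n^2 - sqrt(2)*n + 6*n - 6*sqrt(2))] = 2*(-n^4 - 12*n^3 + 2*sqrt(2)*n^3 + 41*n^2 + 108*sqrt(2)*n^2 - 194*sqrt(2)*n - 168*n - 252*sqrt(2) + 770)/(n^4 - 2*sqrt(2)*n^3 + 12*n^3 - 24*sqrt(2)*n^2 + 38*n^2 - 72*sqrt(2)*n + 24*n + 72)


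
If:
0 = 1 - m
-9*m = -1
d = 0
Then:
No Solution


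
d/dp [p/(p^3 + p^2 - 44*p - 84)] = (p^3 + p^2 - p*(3*p^2 + 2*p - 44) - 44*p - 84)/(p^3 + p^2 - 44*p - 84)^2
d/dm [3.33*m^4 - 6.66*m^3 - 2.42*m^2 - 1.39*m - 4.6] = 13.32*m^3 - 19.98*m^2 - 4.84*m - 1.39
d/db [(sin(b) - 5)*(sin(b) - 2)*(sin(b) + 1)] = 3*(sin(b)^2 - 4*sin(b) + 1)*cos(b)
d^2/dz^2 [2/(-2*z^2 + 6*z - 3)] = 8*(2*z^2 - 6*z - 2*(2*z - 3)^2 + 3)/(2*z^2 - 6*z + 3)^3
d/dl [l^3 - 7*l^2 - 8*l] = 3*l^2 - 14*l - 8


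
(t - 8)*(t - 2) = t^2 - 10*t + 16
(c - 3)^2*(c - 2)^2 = c^4 - 10*c^3 + 37*c^2 - 60*c + 36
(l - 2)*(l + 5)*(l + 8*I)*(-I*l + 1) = -I*l^4 + 9*l^3 - 3*I*l^3 + 27*l^2 + 18*I*l^2 - 90*l + 24*I*l - 80*I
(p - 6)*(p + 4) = p^2 - 2*p - 24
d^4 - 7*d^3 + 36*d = d*(d - 6)*(d - 3)*(d + 2)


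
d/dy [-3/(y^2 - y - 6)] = 3*(2*y - 1)/(-y^2 + y + 6)^2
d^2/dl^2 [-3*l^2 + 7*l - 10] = -6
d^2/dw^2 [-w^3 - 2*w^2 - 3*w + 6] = -6*w - 4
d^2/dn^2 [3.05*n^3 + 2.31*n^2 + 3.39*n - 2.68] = 18.3*n + 4.62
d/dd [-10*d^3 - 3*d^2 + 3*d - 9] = -30*d^2 - 6*d + 3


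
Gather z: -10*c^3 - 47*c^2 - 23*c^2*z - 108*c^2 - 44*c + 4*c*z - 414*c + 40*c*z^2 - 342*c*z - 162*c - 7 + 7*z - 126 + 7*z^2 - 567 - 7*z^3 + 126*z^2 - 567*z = -10*c^3 - 155*c^2 - 620*c - 7*z^3 + z^2*(40*c + 133) + z*(-23*c^2 - 338*c - 560) - 700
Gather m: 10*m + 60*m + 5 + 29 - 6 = 70*m + 28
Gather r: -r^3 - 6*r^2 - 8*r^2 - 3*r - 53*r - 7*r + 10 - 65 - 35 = -r^3 - 14*r^2 - 63*r - 90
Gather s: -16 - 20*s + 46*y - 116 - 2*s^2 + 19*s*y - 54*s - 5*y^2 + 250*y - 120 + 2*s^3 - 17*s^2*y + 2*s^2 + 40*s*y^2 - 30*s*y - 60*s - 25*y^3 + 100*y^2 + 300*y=2*s^3 - 17*s^2*y + s*(40*y^2 - 11*y - 134) - 25*y^3 + 95*y^2 + 596*y - 252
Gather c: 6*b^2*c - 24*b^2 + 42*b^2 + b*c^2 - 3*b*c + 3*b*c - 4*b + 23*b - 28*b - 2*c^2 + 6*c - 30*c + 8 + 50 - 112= 18*b^2 - 9*b + c^2*(b - 2) + c*(6*b^2 - 24) - 54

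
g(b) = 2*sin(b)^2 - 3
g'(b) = 4*sin(b)*cos(b)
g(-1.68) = -1.02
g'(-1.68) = 0.43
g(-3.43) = -2.84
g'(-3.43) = -1.09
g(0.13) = -2.97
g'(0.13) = 0.51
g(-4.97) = -1.13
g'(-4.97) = 0.99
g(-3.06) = -2.99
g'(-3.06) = 0.32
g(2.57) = -2.41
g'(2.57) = -1.82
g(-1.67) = -1.02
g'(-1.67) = 0.39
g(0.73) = -2.11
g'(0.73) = 1.99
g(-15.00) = -2.15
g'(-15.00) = 1.98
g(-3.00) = -2.96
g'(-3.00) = 0.56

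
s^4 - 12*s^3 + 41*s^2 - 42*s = s*(s - 7)*(s - 3)*(s - 2)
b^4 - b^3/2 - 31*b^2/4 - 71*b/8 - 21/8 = (b - 7/2)*(b + 1/2)*(b + 1)*(b + 3/2)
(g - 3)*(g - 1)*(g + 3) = g^3 - g^2 - 9*g + 9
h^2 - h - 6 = (h - 3)*(h + 2)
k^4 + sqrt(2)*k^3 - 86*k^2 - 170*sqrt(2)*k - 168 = (k - 7*sqrt(2))*(k + sqrt(2))^2*(k + 6*sqrt(2))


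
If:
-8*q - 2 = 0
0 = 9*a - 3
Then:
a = 1/3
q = -1/4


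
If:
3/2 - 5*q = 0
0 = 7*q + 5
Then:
No Solution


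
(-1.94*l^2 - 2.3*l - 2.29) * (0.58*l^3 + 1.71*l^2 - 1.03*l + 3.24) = -1.1252*l^5 - 4.6514*l^4 - 3.263*l^3 - 7.8325*l^2 - 5.0933*l - 7.4196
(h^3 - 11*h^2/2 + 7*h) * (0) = 0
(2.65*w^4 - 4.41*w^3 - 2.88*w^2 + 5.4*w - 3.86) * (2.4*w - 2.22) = 6.36*w^5 - 16.467*w^4 + 2.8782*w^3 + 19.3536*w^2 - 21.252*w + 8.5692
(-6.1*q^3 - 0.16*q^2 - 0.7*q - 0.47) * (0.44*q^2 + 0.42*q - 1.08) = -2.684*q^5 - 2.6324*q^4 + 6.2128*q^3 - 0.328*q^2 + 0.5586*q + 0.5076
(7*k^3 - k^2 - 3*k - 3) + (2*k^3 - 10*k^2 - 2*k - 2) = 9*k^3 - 11*k^2 - 5*k - 5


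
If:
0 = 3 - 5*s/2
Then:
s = 6/5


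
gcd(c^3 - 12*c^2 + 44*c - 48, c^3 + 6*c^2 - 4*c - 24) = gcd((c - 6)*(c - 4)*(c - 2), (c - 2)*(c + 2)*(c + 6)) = c - 2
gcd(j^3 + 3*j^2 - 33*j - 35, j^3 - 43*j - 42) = j + 1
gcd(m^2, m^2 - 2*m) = m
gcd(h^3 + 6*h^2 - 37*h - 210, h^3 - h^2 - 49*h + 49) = h + 7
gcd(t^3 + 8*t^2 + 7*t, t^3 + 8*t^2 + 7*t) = t^3 + 8*t^2 + 7*t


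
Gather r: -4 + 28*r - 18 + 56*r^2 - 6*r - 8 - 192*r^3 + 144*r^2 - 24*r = -192*r^3 + 200*r^2 - 2*r - 30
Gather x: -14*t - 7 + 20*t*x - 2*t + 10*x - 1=-16*t + x*(20*t + 10) - 8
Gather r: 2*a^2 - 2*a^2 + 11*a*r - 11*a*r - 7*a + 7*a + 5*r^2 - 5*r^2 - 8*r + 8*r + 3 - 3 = 0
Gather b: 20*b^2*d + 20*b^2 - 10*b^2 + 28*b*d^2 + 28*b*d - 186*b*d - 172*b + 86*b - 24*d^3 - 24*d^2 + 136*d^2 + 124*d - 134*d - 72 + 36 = b^2*(20*d + 10) + b*(28*d^2 - 158*d - 86) - 24*d^3 + 112*d^2 - 10*d - 36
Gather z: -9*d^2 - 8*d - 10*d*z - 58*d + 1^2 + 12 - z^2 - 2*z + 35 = -9*d^2 - 66*d - z^2 + z*(-10*d - 2) + 48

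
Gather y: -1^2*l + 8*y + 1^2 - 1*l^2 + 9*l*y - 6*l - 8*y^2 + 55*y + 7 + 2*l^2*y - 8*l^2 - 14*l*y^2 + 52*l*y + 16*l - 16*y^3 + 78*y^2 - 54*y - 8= -9*l^2 + 9*l - 16*y^3 + y^2*(70 - 14*l) + y*(2*l^2 + 61*l + 9)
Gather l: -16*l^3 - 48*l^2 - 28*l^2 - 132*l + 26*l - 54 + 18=-16*l^3 - 76*l^2 - 106*l - 36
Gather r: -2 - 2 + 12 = 8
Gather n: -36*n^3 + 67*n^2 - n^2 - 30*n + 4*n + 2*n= -36*n^3 + 66*n^2 - 24*n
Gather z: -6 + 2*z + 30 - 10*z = 24 - 8*z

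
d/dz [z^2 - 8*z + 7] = 2*z - 8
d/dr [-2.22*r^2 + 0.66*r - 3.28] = 0.66 - 4.44*r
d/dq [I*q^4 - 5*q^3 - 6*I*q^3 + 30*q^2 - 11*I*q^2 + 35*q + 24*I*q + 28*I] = 4*I*q^3 + q^2*(-15 - 18*I) + q*(60 - 22*I) + 35 + 24*I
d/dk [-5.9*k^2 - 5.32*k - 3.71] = -11.8*k - 5.32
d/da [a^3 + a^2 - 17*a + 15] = 3*a^2 + 2*a - 17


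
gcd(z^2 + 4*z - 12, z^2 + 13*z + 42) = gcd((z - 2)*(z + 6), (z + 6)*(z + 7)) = z + 6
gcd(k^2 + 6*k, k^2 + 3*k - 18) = k + 6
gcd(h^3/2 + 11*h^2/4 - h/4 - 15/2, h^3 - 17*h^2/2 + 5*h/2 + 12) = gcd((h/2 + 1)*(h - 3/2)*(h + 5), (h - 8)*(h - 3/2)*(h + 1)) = h - 3/2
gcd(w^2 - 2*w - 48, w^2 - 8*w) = w - 8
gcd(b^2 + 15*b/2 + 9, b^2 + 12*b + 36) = b + 6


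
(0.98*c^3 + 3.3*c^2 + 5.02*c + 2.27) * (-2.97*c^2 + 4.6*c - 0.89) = -2.9106*c^5 - 5.293*c^4 - 0.601600000000001*c^3 + 13.4131*c^2 + 5.9742*c - 2.0203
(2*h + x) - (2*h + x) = 0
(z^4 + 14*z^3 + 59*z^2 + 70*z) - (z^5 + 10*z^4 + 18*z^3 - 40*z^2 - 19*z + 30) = -z^5 - 9*z^4 - 4*z^3 + 99*z^2 + 89*z - 30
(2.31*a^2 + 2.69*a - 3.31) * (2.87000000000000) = 6.6297*a^2 + 7.7203*a - 9.4997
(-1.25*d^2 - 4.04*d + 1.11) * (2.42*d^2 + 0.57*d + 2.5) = -3.025*d^4 - 10.4893*d^3 - 2.7416*d^2 - 9.4673*d + 2.775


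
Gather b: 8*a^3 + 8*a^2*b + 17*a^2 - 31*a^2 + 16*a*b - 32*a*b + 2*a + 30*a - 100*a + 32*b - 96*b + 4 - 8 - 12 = 8*a^3 - 14*a^2 - 68*a + b*(8*a^2 - 16*a - 64) - 16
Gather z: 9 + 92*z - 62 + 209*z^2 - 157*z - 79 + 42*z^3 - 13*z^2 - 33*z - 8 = 42*z^3 + 196*z^2 - 98*z - 140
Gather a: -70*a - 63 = -70*a - 63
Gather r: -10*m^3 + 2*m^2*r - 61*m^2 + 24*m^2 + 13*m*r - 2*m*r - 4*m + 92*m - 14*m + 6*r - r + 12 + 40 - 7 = -10*m^3 - 37*m^2 + 74*m + r*(2*m^2 + 11*m + 5) + 45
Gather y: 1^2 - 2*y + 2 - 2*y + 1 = 4 - 4*y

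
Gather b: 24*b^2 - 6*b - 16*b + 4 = 24*b^2 - 22*b + 4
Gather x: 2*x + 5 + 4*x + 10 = 6*x + 15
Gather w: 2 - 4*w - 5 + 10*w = 6*w - 3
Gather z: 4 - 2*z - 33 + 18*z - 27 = 16*z - 56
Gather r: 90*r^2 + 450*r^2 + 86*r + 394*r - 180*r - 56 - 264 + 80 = 540*r^2 + 300*r - 240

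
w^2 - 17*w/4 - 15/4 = (w - 5)*(w + 3/4)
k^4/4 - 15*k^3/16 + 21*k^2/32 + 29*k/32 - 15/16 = (k/4 + 1/4)*(k - 2)*(k - 3/2)*(k - 5/4)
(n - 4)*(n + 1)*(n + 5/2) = n^3 - n^2/2 - 23*n/2 - 10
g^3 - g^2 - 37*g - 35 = (g - 7)*(g + 1)*(g + 5)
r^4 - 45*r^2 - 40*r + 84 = (r - 7)*(r - 1)*(r + 2)*(r + 6)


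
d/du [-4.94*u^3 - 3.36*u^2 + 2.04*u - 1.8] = -14.82*u^2 - 6.72*u + 2.04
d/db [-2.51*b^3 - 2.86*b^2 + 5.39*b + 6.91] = -7.53*b^2 - 5.72*b + 5.39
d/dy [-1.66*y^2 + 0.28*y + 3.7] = 0.28 - 3.32*y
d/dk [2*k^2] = 4*k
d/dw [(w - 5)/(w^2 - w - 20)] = -1/(w^2 + 8*w + 16)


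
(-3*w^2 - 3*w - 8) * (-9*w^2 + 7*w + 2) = 27*w^4 + 6*w^3 + 45*w^2 - 62*w - 16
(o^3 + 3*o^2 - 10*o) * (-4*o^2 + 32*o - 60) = -4*o^5 + 20*o^4 + 76*o^3 - 500*o^2 + 600*o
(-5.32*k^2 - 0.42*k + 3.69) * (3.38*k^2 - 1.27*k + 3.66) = -17.9816*k^4 + 5.3368*k^3 - 6.4656*k^2 - 6.2235*k + 13.5054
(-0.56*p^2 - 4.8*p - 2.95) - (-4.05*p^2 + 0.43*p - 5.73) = 3.49*p^2 - 5.23*p + 2.78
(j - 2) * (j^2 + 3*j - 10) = j^3 + j^2 - 16*j + 20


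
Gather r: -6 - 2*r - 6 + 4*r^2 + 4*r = 4*r^2 + 2*r - 12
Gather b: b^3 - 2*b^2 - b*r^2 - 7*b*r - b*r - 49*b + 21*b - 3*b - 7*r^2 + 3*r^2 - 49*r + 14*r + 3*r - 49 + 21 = b^3 - 2*b^2 + b*(-r^2 - 8*r - 31) - 4*r^2 - 32*r - 28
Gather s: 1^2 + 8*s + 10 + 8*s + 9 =16*s + 20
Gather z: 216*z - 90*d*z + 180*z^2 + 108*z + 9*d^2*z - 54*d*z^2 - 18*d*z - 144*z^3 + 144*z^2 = -144*z^3 + z^2*(324 - 54*d) + z*(9*d^2 - 108*d + 324)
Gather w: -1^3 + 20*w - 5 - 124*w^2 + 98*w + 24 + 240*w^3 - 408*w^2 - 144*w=240*w^3 - 532*w^2 - 26*w + 18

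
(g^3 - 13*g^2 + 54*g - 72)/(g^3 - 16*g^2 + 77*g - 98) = (g^3 - 13*g^2 + 54*g - 72)/(g^3 - 16*g^2 + 77*g - 98)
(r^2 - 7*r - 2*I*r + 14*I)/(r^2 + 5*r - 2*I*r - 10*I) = (r - 7)/(r + 5)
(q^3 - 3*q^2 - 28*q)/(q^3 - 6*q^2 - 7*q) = (q + 4)/(q + 1)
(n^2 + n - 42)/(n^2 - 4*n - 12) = (n + 7)/(n + 2)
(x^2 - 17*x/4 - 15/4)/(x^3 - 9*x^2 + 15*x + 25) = (x + 3/4)/(x^2 - 4*x - 5)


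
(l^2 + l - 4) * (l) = l^3 + l^2 - 4*l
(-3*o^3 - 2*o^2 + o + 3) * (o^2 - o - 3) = -3*o^5 + o^4 + 12*o^3 + 8*o^2 - 6*o - 9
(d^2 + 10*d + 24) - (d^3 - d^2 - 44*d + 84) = -d^3 + 2*d^2 + 54*d - 60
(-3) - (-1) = -2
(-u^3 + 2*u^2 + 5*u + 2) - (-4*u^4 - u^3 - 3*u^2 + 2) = 4*u^4 + 5*u^2 + 5*u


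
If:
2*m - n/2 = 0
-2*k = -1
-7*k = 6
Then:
No Solution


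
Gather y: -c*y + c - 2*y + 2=c + y*(-c - 2) + 2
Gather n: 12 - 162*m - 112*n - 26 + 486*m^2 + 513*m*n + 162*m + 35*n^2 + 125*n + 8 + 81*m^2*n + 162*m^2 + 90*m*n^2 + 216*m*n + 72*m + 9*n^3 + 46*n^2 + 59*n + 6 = 648*m^2 + 72*m + 9*n^3 + n^2*(90*m + 81) + n*(81*m^2 + 729*m + 72)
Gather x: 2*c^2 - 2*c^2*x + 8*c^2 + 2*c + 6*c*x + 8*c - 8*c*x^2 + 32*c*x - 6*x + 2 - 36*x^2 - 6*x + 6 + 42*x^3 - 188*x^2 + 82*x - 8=10*c^2 + 10*c + 42*x^3 + x^2*(-8*c - 224) + x*(-2*c^2 + 38*c + 70)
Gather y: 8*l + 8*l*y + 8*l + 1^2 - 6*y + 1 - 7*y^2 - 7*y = 16*l - 7*y^2 + y*(8*l - 13) + 2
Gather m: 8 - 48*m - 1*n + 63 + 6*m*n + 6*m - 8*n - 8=m*(6*n - 42) - 9*n + 63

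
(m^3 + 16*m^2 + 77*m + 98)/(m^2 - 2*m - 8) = (m^2 + 14*m + 49)/(m - 4)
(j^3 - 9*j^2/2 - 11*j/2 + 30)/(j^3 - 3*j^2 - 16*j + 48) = (j + 5/2)/(j + 4)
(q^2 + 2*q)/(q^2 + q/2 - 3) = 2*q/(2*q - 3)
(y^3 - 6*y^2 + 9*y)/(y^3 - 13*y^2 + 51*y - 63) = y/(y - 7)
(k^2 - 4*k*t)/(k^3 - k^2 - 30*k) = (-k + 4*t)/(-k^2 + k + 30)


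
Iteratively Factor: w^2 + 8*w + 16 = (w + 4)*(w + 4)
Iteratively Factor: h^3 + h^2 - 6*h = (h - 2)*(h^2 + 3*h) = h*(h - 2)*(h + 3)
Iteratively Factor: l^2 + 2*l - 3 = (l + 3)*(l - 1)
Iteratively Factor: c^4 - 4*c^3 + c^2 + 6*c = (c)*(c^3 - 4*c^2 + c + 6) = c*(c + 1)*(c^2 - 5*c + 6) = c*(c - 2)*(c + 1)*(c - 3)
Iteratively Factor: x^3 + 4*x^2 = (x + 4)*(x^2) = x*(x + 4)*(x)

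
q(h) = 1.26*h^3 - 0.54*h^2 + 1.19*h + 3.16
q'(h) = 3.78*h^2 - 1.08*h + 1.19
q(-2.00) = -11.46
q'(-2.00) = 18.47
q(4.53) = 114.60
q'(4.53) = 73.87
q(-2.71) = -29.11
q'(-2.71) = 31.88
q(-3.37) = -55.21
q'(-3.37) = 47.76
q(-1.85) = -8.87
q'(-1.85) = 16.13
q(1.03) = 5.19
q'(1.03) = 4.09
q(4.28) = 97.15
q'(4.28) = 65.81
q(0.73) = 4.23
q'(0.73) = 2.42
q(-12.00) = -2266.16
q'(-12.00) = 558.47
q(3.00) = 35.89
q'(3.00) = 31.97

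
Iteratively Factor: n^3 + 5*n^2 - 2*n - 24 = (n + 4)*(n^2 + n - 6) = (n - 2)*(n + 4)*(n + 3)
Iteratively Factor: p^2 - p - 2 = (p - 2)*(p + 1)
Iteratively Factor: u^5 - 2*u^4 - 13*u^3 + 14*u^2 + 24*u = (u)*(u^4 - 2*u^3 - 13*u^2 + 14*u + 24) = u*(u + 3)*(u^3 - 5*u^2 + 2*u + 8) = u*(u - 4)*(u + 3)*(u^2 - u - 2) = u*(u - 4)*(u + 1)*(u + 3)*(u - 2)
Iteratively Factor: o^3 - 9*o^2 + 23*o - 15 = (o - 5)*(o^2 - 4*o + 3) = (o - 5)*(o - 1)*(o - 3)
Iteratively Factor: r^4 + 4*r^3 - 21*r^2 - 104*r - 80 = (r + 4)*(r^3 - 21*r - 20) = (r + 1)*(r + 4)*(r^2 - r - 20) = (r - 5)*(r + 1)*(r + 4)*(r + 4)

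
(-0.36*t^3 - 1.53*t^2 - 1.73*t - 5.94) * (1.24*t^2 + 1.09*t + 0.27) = -0.4464*t^5 - 2.2896*t^4 - 3.9101*t^3 - 9.6644*t^2 - 6.9417*t - 1.6038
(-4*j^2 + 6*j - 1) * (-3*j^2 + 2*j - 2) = 12*j^4 - 26*j^3 + 23*j^2 - 14*j + 2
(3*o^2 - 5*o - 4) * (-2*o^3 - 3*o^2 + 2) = -6*o^5 + o^4 + 23*o^3 + 18*o^2 - 10*o - 8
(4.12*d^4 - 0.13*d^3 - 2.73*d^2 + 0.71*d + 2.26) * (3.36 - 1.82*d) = -7.4984*d^5 + 14.0798*d^4 + 4.5318*d^3 - 10.465*d^2 - 1.7276*d + 7.5936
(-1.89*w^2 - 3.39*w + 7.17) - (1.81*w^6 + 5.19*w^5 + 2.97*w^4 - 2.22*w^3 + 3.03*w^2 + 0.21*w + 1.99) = -1.81*w^6 - 5.19*w^5 - 2.97*w^4 + 2.22*w^3 - 4.92*w^2 - 3.6*w + 5.18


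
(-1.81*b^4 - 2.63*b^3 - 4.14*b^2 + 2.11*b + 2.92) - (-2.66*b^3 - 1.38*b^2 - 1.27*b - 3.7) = -1.81*b^4 + 0.0300000000000002*b^3 - 2.76*b^2 + 3.38*b + 6.62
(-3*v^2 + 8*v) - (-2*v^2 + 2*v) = -v^2 + 6*v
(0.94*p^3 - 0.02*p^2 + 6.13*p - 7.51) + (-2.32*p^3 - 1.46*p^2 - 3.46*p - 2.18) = -1.38*p^3 - 1.48*p^2 + 2.67*p - 9.69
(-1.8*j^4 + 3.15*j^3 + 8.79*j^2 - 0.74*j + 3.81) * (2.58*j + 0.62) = -4.644*j^5 + 7.011*j^4 + 24.6312*j^3 + 3.5406*j^2 + 9.371*j + 2.3622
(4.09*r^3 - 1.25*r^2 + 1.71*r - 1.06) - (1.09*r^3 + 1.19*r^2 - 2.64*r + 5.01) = 3.0*r^3 - 2.44*r^2 + 4.35*r - 6.07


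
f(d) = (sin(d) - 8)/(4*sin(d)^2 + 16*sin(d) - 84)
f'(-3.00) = 0.00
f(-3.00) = 0.09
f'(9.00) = -0.01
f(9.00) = 0.10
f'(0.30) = 0.01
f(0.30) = 0.10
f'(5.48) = -0.00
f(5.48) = 0.09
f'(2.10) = -0.01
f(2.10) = 0.11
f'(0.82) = 0.01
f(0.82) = 0.10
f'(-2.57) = -0.00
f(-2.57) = 0.09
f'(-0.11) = 0.00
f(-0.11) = 0.09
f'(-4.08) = -0.01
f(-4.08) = 0.11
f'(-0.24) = 0.00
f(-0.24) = 0.09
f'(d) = (-8*sin(d)*cos(d) - 16*cos(d))*(sin(d) - 8)/(4*sin(d)^2 + 16*sin(d) - 84)^2 + cos(d)/(4*sin(d)^2 + 16*sin(d) - 84) = (16*sin(d) + cos(d)^2 + 10)*cos(d)/(4*(sin(d)^2 + 4*sin(d) - 21)^2)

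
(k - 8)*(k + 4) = k^2 - 4*k - 32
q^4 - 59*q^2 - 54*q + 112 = (q - 8)*(q - 1)*(q + 2)*(q + 7)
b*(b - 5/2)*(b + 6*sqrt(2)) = b^3 - 5*b^2/2 + 6*sqrt(2)*b^2 - 15*sqrt(2)*b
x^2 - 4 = (x - 2)*(x + 2)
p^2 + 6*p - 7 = (p - 1)*(p + 7)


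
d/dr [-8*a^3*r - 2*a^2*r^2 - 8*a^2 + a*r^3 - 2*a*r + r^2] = -8*a^3 - 4*a^2*r + 3*a*r^2 - 2*a + 2*r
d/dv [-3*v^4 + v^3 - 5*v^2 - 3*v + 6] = -12*v^3 + 3*v^2 - 10*v - 3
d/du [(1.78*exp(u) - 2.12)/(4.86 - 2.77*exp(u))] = 2.7784*exp(u)/(2.77*exp(u) - 4.86)^2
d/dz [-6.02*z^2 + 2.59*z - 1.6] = 2.59 - 12.04*z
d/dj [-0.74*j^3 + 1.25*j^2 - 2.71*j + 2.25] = -2.22*j^2 + 2.5*j - 2.71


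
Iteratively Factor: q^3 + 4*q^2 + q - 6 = (q + 3)*(q^2 + q - 2) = (q - 1)*(q + 3)*(q + 2)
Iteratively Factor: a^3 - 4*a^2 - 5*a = (a)*(a^2 - 4*a - 5) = a*(a - 5)*(a + 1)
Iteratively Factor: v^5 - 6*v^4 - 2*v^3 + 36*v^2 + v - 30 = (v + 2)*(v^4 - 8*v^3 + 14*v^2 + 8*v - 15) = (v - 3)*(v + 2)*(v^3 - 5*v^2 - v + 5) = (v - 3)*(v + 1)*(v + 2)*(v^2 - 6*v + 5) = (v - 5)*(v - 3)*(v + 1)*(v + 2)*(v - 1)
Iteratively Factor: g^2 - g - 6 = (g + 2)*(g - 3)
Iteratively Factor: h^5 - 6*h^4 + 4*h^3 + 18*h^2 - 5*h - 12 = (h + 1)*(h^4 - 7*h^3 + 11*h^2 + 7*h - 12) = (h + 1)^2*(h^3 - 8*h^2 + 19*h - 12) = (h - 1)*(h + 1)^2*(h^2 - 7*h + 12) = (h - 3)*(h - 1)*(h + 1)^2*(h - 4)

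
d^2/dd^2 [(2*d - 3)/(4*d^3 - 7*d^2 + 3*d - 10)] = 2*(96*d^5 - 456*d^4 + 746*d^3 - 69*d^2 - 591*d + 243)/(64*d^9 - 336*d^8 + 732*d^7 - 1327*d^6 + 2229*d^5 - 2379*d^4 + 2487*d^3 - 2370*d^2 + 900*d - 1000)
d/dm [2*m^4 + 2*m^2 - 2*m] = 8*m^3 + 4*m - 2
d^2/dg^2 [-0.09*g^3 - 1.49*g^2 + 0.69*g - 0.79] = -0.54*g - 2.98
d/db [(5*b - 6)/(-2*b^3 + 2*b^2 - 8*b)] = (-5*b*(b^2 - b + 4) + (5*b - 6)*(3*b^2 - 2*b + 4))/(2*b^2*(b^2 - b + 4)^2)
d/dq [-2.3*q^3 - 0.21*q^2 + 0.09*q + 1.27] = -6.9*q^2 - 0.42*q + 0.09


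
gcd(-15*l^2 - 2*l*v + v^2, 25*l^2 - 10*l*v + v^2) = -5*l + v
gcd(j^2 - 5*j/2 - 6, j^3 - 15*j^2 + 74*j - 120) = j - 4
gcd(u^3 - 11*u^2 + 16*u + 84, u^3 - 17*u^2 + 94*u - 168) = u^2 - 13*u + 42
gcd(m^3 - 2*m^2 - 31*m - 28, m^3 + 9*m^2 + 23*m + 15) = m + 1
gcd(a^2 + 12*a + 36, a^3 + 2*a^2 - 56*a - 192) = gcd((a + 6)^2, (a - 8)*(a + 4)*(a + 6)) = a + 6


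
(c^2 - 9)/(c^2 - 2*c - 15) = (c - 3)/(c - 5)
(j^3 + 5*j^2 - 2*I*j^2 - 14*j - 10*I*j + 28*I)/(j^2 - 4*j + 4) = (j^2 + j*(7 - 2*I) - 14*I)/(j - 2)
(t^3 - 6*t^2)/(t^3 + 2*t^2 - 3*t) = t*(t - 6)/(t^2 + 2*t - 3)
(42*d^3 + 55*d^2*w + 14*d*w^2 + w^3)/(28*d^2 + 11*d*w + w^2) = (6*d^2 + 7*d*w + w^2)/(4*d + w)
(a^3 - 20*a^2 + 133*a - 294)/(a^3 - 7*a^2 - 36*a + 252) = (a - 7)/(a + 6)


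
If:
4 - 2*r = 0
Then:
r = 2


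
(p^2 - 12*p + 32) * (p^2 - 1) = p^4 - 12*p^3 + 31*p^2 + 12*p - 32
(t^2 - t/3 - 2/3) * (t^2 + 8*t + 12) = t^4 + 23*t^3/3 + 26*t^2/3 - 28*t/3 - 8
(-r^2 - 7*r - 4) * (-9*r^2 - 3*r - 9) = 9*r^4 + 66*r^3 + 66*r^2 + 75*r + 36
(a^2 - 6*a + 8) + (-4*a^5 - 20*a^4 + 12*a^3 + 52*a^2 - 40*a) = -4*a^5 - 20*a^4 + 12*a^3 + 53*a^2 - 46*a + 8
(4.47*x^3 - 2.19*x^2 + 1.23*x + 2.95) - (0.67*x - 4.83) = 4.47*x^3 - 2.19*x^2 + 0.56*x + 7.78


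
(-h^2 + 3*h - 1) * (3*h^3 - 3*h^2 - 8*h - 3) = -3*h^5 + 12*h^4 - 4*h^3 - 18*h^2 - h + 3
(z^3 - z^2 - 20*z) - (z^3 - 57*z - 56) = -z^2 + 37*z + 56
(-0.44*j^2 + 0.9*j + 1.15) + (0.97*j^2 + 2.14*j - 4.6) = 0.53*j^2 + 3.04*j - 3.45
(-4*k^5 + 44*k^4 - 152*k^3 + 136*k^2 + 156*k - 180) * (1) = -4*k^5 + 44*k^4 - 152*k^3 + 136*k^2 + 156*k - 180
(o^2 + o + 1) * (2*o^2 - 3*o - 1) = 2*o^4 - o^3 - 2*o^2 - 4*o - 1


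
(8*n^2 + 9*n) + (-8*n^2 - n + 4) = 8*n + 4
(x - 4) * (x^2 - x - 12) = x^3 - 5*x^2 - 8*x + 48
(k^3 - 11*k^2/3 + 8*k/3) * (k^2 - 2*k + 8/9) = k^5 - 17*k^4/3 + 98*k^3/9 - 232*k^2/27 + 64*k/27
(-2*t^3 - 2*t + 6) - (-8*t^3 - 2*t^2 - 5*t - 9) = 6*t^3 + 2*t^2 + 3*t + 15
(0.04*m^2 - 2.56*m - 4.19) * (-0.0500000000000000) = -0.002*m^2 + 0.128*m + 0.2095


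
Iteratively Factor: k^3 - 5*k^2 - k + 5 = (k + 1)*(k^2 - 6*k + 5) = (k - 1)*(k + 1)*(k - 5)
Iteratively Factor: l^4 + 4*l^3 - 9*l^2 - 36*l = (l + 3)*(l^3 + l^2 - 12*l) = (l + 3)*(l + 4)*(l^2 - 3*l) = l*(l + 3)*(l + 4)*(l - 3)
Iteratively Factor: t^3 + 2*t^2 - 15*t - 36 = (t - 4)*(t^2 + 6*t + 9) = (t - 4)*(t + 3)*(t + 3)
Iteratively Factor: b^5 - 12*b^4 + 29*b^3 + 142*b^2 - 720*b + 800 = (b - 4)*(b^4 - 8*b^3 - 3*b^2 + 130*b - 200) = (b - 5)*(b - 4)*(b^3 - 3*b^2 - 18*b + 40) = (b - 5)*(b - 4)*(b - 2)*(b^2 - b - 20) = (b - 5)*(b - 4)*(b - 2)*(b + 4)*(b - 5)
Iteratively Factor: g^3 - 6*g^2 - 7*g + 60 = (g + 3)*(g^2 - 9*g + 20) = (g - 5)*(g + 3)*(g - 4)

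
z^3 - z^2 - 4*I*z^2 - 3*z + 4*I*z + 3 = (z - 1)*(z - 3*I)*(z - I)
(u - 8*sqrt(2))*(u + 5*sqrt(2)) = u^2 - 3*sqrt(2)*u - 80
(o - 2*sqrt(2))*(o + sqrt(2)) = o^2 - sqrt(2)*o - 4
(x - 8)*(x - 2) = x^2 - 10*x + 16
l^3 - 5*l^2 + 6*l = l*(l - 3)*(l - 2)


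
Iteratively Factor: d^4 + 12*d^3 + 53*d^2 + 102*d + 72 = (d + 4)*(d^3 + 8*d^2 + 21*d + 18) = (d + 3)*(d + 4)*(d^2 + 5*d + 6) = (d + 3)^2*(d + 4)*(d + 2)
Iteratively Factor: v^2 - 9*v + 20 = (v - 5)*(v - 4)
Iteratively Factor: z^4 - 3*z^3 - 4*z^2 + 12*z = (z - 3)*(z^3 - 4*z) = z*(z - 3)*(z^2 - 4) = z*(z - 3)*(z - 2)*(z + 2)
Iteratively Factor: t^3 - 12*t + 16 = (t + 4)*(t^2 - 4*t + 4) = (t - 2)*(t + 4)*(t - 2)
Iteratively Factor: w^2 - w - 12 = (w + 3)*(w - 4)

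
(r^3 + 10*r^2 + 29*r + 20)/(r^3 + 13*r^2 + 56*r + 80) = (r + 1)/(r + 4)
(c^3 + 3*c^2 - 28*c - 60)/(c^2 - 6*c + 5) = (c^2 + 8*c + 12)/(c - 1)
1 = 1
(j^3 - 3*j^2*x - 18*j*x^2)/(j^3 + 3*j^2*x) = (j - 6*x)/j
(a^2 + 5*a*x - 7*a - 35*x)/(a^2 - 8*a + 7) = (a + 5*x)/(a - 1)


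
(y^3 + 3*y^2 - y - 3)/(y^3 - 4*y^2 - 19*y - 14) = (y^2 + 2*y - 3)/(y^2 - 5*y - 14)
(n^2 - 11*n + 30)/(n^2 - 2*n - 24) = (n - 5)/(n + 4)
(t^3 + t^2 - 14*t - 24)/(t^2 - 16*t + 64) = (t^3 + t^2 - 14*t - 24)/(t^2 - 16*t + 64)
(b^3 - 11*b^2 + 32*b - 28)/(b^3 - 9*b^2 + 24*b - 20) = (b - 7)/(b - 5)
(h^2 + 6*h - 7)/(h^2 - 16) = (h^2 + 6*h - 7)/(h^2 - 16)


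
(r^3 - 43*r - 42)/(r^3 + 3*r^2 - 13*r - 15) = (r^2 - r - 42)/(r^2 + 2*r - 15)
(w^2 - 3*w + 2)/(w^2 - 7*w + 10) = (w - 1)/(w - 5)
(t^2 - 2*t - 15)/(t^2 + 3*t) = (t - 5)/t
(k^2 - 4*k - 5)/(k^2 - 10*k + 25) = (k + 1)/(k - 5)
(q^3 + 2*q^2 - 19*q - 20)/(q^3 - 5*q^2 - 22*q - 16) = (q^2 + q - 20)/(q^2 - 6*q - 16)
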